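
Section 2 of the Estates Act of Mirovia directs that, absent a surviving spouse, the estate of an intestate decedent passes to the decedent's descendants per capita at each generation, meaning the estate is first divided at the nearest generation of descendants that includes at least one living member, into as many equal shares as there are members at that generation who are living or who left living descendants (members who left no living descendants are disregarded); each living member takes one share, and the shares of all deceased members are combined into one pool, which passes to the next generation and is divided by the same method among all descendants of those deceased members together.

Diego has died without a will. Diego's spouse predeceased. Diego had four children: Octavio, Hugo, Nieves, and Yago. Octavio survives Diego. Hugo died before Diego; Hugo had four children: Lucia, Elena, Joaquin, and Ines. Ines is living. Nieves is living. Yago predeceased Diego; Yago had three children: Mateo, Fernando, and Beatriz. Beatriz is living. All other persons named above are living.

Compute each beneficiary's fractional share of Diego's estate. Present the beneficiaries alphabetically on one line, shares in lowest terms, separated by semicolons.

There is no surviving spouse, so the entire estate passes to Diego's descendants per capita at each generation.
At generation 1 (Octavio, Hugo, Nieves, Yago) there are 4 shares of (1)/4 = 1/4 each.
Living: Octavio and Nieves — each takes 1/4.
Deceased: Hugo and Yago. Their combined 1/2 is pooled and carried to generation 2.
At generation 2 (Lucia, Elena, Joaquin, Ines, Mateo, Fernando, Beatriz) there are 7 shares of (1/2)/7 = 1/14 each.
Living: Lucia, Elena, Joaquin, Ines, Mateo, Fernando, and Beatriz — each takes 1/14.

Beatriz 1/14; Elena 1/14; Fernando 1/14; Ines 1/14; Joaquin 1/14; Lucia 1/14; Mateo 1/14; Nieves 1/4; Octavio 1/4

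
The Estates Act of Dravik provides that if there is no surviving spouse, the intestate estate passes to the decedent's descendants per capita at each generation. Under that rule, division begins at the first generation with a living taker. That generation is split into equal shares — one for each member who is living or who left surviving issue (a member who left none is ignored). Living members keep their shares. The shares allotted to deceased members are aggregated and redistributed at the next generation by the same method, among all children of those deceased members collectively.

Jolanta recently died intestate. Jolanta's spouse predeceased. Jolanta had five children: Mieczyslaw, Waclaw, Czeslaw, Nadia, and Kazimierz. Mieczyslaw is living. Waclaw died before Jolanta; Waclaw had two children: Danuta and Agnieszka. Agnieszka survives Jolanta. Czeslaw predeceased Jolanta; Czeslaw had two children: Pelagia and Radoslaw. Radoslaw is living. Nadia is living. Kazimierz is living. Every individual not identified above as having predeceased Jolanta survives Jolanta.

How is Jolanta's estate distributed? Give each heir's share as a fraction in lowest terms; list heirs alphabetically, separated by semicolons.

There is no surviving spouse, so the entire estate passes to Jolanta's descendants per capita at each generation.
At generation 1 (Mieczyslaw, Waclaw, Czeslaw, Nadia, Kazimierz) there are 5 shares of (1)/5 = 1/5 each.
Living: Mieczyslaw, Nadia, and Kazimierz — each takes 1/5.
Deceased: Waclaw and Czeslaw. Their combined 2/5 is pooled and carried to generation 2.
At generation 2 (Danuta, Agnieszka, Pelagia, Radoslaw) there are 4 shares of (2/5)/4 = 1/10 each.
Living: Danuta, Agnieszka, Pelagia, and Radoslaw — each takes 1/10.

Agnieszka 1/10; Danuta 1/10; Kazimierz 1/5; Mieczyslaw 1/5; Nadia 1/5; Pelagia 1/10; Radoslaw 1/10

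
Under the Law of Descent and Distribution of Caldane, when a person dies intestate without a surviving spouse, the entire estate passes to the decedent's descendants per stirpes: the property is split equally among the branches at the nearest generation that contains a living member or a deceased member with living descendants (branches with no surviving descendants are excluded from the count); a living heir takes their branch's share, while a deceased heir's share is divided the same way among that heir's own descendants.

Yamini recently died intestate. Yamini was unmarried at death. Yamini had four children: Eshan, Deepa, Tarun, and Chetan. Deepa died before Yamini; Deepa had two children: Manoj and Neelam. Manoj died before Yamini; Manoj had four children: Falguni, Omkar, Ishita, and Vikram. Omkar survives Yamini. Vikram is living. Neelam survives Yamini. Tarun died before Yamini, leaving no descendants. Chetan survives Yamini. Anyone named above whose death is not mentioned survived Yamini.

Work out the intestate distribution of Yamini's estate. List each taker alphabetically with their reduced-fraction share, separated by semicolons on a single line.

Chetan 1/3; Eshan 1/3; Falguni 1/24; Ishita 1/24; Neelam 1/6; Omkar 1/24; Vikram 1/24

There is no surviving spouse, so the entire estate passes to Yamini's descendants per stirpes.
Tarun left no surviving issue, so that branch lapses and is disregarded.
The estate is divided into 3 equal shares of 1/3 among Eshan, Deepa, Chetan.
Eshan is living and takes 1/3.
Deepa predeceased; the 1/3 allotted to Deepa's branch passes to Deepa's issue by representation.
The 1/3 is divided into 2 equal shares of 1/6 among Manoj, Neelam.
Manoj predeceased; the 1/6 allotted to Manoj's branch passes to Manoj's issue by representation.
The 1/6 is divided into 4 equal shares of 1/24 among Falguni, Omkar, Ishita, Vikram.
Falguni is living and takes 1/24.
Omkar is living and takes 1/24.
Ishita is living and takes 1/24.
Vikram is living and takes 1/24.
Neelam is living and takes 1/6.
Chetan is living and takes 1/3.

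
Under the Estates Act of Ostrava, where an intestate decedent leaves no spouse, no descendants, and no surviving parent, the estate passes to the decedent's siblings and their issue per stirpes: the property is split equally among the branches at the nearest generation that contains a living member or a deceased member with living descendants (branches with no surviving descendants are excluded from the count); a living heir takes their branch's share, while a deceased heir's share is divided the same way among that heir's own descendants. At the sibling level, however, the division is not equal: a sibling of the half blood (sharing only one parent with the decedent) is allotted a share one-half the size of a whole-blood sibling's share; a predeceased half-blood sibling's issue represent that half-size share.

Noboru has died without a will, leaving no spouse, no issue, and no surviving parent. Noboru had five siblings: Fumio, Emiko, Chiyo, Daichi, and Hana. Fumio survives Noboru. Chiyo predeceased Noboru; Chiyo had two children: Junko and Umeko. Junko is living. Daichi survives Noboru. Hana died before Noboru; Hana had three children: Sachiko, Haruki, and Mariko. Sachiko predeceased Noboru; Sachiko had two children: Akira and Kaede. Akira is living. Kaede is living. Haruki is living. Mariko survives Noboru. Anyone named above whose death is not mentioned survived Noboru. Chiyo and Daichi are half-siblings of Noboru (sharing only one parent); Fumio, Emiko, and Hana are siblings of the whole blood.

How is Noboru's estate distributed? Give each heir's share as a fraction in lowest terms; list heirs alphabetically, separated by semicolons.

Akira 1/24; Daichi 1/8; Emiko 1/4; Fumio 1/4; Haruki 1/12; Junko 1/16; Kaede 1/24; Mariko 1/12; Umeko 1/16

No spouse, descendants, or parent survives, so the estate passes to Noboru's siblings per stirpes.
Half-blood siblings count for one-half the weight of whole-blood siblings at the initial division.
Dividing 1 in proportion to weights (total weight 4): Fumio (weight 1) → 1/4; Emiko (weight 1) → 1/4; Chiyo (weight 1/2) → 1/8; Daichi (weight 1/2) → 1/8; Hana (weight 1) → 1/4.
Fumio is living and takes 1/4.
Emiko is living and takes 1/4.
Chiyo predeceased; the 1/8 allotted to Chiyo's branch passes to Chiyo's issue by representation.
The 1/8 is divided into 2 equal shares of 1/16 among Junko, Umeko.
Junko is living and takes 1/16.
Umeko is living and takes 1/16.
Daichi is living and takes 1/8.
Hana predeceased; the 1/4 allotted to Hana's branch passes to Hana's issue by representation.
The 1/4 is divided into 3 equal shares of 1/12 among Sachiko, Haruki, Mariko.
Sachiko predeceased; the 1/12 allotted to Sachiko's branch passes to Sachiko's issue by representation.
The 1/12 is divided into 2 equal shares of 1/24 among Akira, Kaede.
Akira is living and takes 1/24.
Kaede is living and takes 1/24.
Haruki is living and takes 1/12.
Mariko is living and takes 1/12.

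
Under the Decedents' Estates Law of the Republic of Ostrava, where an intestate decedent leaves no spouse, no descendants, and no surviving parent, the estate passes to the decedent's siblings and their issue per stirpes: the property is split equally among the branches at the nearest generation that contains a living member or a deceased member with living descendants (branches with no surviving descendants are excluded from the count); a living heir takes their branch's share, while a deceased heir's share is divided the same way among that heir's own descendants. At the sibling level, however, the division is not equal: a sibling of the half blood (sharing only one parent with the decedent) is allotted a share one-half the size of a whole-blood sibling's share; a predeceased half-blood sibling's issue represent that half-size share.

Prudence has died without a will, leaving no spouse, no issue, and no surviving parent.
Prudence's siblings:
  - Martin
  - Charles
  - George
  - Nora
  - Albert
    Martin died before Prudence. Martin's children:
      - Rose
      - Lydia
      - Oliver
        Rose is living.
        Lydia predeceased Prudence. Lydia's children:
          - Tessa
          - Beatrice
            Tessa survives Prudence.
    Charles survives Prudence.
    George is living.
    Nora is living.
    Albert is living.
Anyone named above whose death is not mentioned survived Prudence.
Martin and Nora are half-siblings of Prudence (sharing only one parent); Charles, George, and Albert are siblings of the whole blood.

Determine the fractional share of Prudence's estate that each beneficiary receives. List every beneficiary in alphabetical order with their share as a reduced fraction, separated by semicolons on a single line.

No spouse, descendants, or parent survives, so the estate passes to Prudence's siblings per stirpes.
Half-blood siblings count for one-half the weight of whole-blood siblings at the initial division.
Dividing 1 in proportion to weights (total weight 4): Martin (weight 1/2) → 1/8; Charles (weight 1) → 1/4; George (weight 1) → 1/4; Nora (weight 1/2) → 1/8; Albert (weight 1) → 1/4.
Martin predeceased; the 1/8 allotted to Martin's branch passes to Martin's issue by representation.
The 1/8 is divided into 3 equal shares of 1/24 among Rose, Lydia, Oliver.
Rose is living and takes 1/24.
Lydia predeceased; the 1/24 allotted to Lydia's branch passes to Lydia's issue by representation.
The 1/24 is divided into 2 equal shares of 1/48 among Tessa, Beatrice.
Tessa is living and takes 1/48.
Beatrice is living and takes 1/48.
Oliver is living and takes 1/24.
Charles is living and takes 1/4.
George is living and takes 1/4.
Nora is living and takes 1/8.
Albert is living and takes 1/4.

Albert 1/4; Beatrice 1/48; Charles 1/4; George 1/4; Nora 1/8; Oliver 1/24; Rose 1/24; Tessa 1/48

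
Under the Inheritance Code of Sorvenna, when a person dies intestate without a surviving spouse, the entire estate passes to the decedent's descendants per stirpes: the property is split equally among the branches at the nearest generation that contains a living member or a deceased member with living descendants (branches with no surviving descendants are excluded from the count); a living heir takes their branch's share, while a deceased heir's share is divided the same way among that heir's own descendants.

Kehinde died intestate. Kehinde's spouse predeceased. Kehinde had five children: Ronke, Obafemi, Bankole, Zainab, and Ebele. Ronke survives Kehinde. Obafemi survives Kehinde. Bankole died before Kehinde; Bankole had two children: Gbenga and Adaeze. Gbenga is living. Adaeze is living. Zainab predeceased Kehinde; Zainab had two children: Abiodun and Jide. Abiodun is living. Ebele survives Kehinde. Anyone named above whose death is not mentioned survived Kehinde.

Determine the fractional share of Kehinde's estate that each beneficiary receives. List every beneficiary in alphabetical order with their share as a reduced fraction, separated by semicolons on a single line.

Abiodun 1/10; Adaeze 1/10; Ebele 1/5; Gbenga 1/10; Jide 1/10; Obafemi 1/5; Ronke 1/5

There is no surviving spouse, so the entire estate passes to Kehinde's descendants per stirpes.
The estate is divided into 5 equal shares of 1/5 among Ronke, Obafemi, Bankole, Zainab, Ebele.
Ronke is living and takes 1/5.
Obafemi is living and takes 1/5.
Bankole predeceased; the 1/5 allotted to Bankole's branch passes to Bankole's issue by representation.
The 1/5 is divided into 2 equal shares of 1/10 among Gbenga, Adaeze.
Gbenga is living and takes 1/10.
Adaeze is living and takes 1/10.
Zainab predeceased; the 1/5 allotted to Zainab's branch passes to Zainab's issue by representation.
The 1/5 is divided into 2 equal shares of 1/10 among Abiodun, Jide.
Abiodun is living and takes 1/10.
Jide is living and takes 1/10.
Ebele is living and takes 1/5.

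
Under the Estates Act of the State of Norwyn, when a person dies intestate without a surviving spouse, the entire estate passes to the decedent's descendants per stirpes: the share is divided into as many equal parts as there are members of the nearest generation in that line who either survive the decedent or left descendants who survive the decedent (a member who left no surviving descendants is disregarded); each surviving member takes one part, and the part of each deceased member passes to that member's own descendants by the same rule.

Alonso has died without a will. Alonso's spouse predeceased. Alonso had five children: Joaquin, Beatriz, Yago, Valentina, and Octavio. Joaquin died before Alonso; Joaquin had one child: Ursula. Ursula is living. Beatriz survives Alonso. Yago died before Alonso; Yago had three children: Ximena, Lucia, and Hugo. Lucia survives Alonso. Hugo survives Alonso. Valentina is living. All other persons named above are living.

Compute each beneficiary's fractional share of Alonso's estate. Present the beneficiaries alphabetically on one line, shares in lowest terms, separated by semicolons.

Beatriz 1/5; Hugo 1/15; Lucia 1/15; Octavio 1/5; Ursula 1/5; Valentina 1/5; Ximena 1/15

There is no surviving spouse, so the entire estate passes to Alonso's descendants per stirpes.
The estate is divided into 5 equal shares of 1/5 among Joaquin, Beatriz, Yago, Valentina, Octavio.
Joaquin predeceased; the 1/5 allotted to Joaquin's branch passes to Joaquin's issue by representation.
Ursula is the sole taker at this level and receives the full 1/5.
Beatriz is living and takes 1/5.
Yago predeceased; the 1/5 allotted to Yago's branch passes to Yago's issue by representation.
The 1/5 is divided into 3 equal shares of 1/15 among Ximena, Lucia, Hugo.
Ximena is living and takes 1/15.
Lucia is living and takes 1/15.
Hugo is living and takes 1/15.
Valentina is living and takes 1/5.
Octavio is living and takes 1/5.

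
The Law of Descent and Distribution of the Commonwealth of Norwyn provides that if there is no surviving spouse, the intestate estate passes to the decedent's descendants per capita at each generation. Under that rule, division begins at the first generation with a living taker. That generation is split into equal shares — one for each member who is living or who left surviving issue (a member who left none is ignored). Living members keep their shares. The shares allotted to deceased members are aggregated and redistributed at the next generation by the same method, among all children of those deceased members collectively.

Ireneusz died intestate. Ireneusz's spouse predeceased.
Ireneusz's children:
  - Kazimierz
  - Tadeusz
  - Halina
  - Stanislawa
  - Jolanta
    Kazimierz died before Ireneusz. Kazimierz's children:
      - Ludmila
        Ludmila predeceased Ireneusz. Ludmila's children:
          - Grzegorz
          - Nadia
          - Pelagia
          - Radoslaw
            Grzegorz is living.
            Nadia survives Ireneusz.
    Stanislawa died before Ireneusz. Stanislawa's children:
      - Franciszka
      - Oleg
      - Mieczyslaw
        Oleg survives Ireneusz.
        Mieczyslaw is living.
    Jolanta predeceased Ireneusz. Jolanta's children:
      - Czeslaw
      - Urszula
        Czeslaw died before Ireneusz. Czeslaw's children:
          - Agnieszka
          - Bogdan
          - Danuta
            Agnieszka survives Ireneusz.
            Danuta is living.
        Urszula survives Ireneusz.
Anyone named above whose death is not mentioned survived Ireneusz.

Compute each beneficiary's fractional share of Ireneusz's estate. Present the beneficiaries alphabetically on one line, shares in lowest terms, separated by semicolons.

There is no surviving spouse, so the entire estate passes to Ireneusz's descendants per capita at each generation.
At generation 1 (Kazimierz, Tadeusz, Halina, Stanislawa, Jolanta) there are 5 shares of (1)/5 = 1/5 each.
Living: Tadeusz and Halina — each takes 1/5.
Deceased: Kazimierz, Stanislawa, and Jolanta. Their combined 3/5 is pooled and carried to generation 2.
At generation 2 (Ludmila, Franciszka, Oleg, Mieczyslaw, Czeslaw, Urszula) there are 6 shares of (3/5)/6 = 1/10 each.
Living: Franciszka, Oleg, Mieczyslaw, and Urszula — each takes 1/10.
Deceased: Ludmila and Czeslaw. Their combined 1/5 is pooled and carried to generation 3.
At generation 3 (Grzegorz, Nadia, Pelagia, Radoslaw, Agnieszka, Bogdan, Danuta) there are 7 shares of (1/5)/7 = 1/35 each.
Living: Grzegorz, Nadia, Pelagia, Radoslaw, Agnieszka, Bogdan, and Danuta — each takes 1/35.

Agnieszka 1/35; Bogdan 1/35; Danuta 1/35; Franciszka 1/10; Grzegorz 1/35; Halina 1/5; Mieczyslaw 1/10; Nadia 1/35; Oleg 1/10; Pelagia 1/35; Radoslaw 1/35; Tadeusz 1/5; Urszula 1/10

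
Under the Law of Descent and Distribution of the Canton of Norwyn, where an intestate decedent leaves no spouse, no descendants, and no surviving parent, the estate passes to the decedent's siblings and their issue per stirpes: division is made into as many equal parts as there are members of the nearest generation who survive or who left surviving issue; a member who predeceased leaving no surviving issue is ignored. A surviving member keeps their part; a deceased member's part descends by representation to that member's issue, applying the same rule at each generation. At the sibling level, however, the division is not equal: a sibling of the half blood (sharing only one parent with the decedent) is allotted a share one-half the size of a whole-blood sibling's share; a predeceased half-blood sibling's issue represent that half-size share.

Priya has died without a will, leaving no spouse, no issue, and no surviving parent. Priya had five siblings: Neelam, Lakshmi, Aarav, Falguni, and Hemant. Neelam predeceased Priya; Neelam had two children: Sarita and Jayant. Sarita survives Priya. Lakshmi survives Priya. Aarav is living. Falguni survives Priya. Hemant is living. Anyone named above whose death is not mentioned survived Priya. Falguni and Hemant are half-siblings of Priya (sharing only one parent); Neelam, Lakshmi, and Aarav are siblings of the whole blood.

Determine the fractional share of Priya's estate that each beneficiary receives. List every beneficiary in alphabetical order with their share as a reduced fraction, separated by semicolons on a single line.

No spouse, descendants, or parent survives, so the estate passes to Priya's siblings per stirpes.
Half-blood siblings count for one-half the weight of whole-blood siblings at the initial division.
Dividing 1 in proportion to weights (total weight 4): Neelam (weight 1) → 1/4; Lakshmi (weight 1) → 1/4; Aarav (weight 1) → 1/4; Falguni (weight 1/2) → 1/8; Hemant (weight 1/2) → 1/8.
Neelam predeceased; the 1/4 allotted to Neelam's branch passes to Neelam's issue by representation.
The 1/4 is divided into 2 equal shares of 1/8 among Sarita, Jayant.
Sarita is living and takes 1/8.
Jayant is living and takes 1/8.
Lakshmi is living and takes 1/4.
Aarav is living and takes 1/4.
Falguni is living and takes 1/8.
Hemant is living and takes 1/8.

Aarav 1/4; Falguni 1/8; Hemant 1/8; Jayant 1/8; Lakshmi 1/4; Sarita 1/8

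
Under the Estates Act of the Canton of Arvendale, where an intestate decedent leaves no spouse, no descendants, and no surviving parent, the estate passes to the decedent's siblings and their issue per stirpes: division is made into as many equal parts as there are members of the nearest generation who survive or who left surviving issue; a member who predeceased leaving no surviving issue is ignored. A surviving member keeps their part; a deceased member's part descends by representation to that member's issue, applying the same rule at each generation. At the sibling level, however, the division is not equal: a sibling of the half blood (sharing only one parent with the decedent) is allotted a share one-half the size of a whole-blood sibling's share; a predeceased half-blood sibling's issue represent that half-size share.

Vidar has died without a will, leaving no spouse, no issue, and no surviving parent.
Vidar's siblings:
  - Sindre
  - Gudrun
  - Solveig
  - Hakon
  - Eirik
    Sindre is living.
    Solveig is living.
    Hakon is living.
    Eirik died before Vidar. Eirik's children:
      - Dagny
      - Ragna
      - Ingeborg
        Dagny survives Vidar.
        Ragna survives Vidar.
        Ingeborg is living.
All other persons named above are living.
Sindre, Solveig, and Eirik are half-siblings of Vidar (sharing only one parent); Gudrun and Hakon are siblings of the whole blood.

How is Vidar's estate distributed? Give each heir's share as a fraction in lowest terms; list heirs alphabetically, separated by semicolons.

Dagny 1/21; Gudrun 2/7; Hakon 2/7; Ingeborg 1/21; Ragna 1/21; Sindre 1/7; Solveig 1/7

No spouse, descendants, or parent survives, so the estate passes to Vidar's siblings per stirpes.
Half-blood siblings count for one-half the weight of whole-blood siblings at the initial division.
Dividing 1 in proportion to weights (total weight 7/2): Sindre (weight 1/2) → 1/7; Gudrun (weight 1) → 2/7; Solveig (weight 1/2) → 1/7; Hakon (weight 1) → 2/7; Eirik (weight 1/2) → 1/7.
Sindre is living and takes 1/7.
Gudrun is living and takes 2/7.
Solveig is living and takes 1/7.
Hakon is living and takes 2/7.
Eirik predeceased; the 1/7 allotted to Eirik's branch passes to Eirik's issue by representation.
The 1/7 is divided into 3 equal shares of 1/21 among Dagny, Ragna, Ingeborg.
Dagny is living and takes 1/21.
Ragna is living and takes 1/21.
Ingeborg is living and takes 1/21.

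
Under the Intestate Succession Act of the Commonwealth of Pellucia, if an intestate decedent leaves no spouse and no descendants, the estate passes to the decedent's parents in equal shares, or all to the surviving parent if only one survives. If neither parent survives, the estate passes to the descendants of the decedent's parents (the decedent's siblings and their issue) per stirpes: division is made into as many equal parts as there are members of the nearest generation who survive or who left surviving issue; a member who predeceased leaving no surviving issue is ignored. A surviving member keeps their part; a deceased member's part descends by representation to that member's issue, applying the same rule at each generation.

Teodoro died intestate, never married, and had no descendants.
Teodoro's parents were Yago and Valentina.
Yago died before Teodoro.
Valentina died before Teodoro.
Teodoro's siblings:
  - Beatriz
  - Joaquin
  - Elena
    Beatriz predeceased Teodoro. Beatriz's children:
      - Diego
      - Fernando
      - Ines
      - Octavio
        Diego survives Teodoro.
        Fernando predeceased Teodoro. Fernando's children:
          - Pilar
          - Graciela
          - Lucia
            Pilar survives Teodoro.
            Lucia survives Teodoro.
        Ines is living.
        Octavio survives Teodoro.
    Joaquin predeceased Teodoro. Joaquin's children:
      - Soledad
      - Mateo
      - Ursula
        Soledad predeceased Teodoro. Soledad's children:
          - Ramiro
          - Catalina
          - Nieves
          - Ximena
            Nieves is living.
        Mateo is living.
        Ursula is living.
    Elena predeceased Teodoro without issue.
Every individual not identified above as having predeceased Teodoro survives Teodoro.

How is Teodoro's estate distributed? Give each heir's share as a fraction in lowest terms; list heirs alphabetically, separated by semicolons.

Neither parent survives and there are no descendants, so the estate passes to Teodoro's siblings and their issue per stirpes.
Elena left no surviving issue, so that branch lapses and is disregarded.
The estate is divided into 2 equal shares of 1/2 among Beatriz, Joaquin.
Beatriz predeceased; the 1/2 allotted to Beatriz's branch passes to Beatriz's issue by representation.
The 1/2 is divided into 4 equal shares of 1/8 among Diego, Fernando, Ines, Octavio.
Diego is living and takes 1/8.
Fernando predeceased; the 1/8 allotted to Fernando's branch passes to Fernando's issue by representation.
The 1/8 is divided into 3 equal shares of 1/24 among Pilar, Graciela, Lucia.
Pilar is living and takes 1/24.
Graciela is living and takes 1/24.
Lucia is living and takes 1/24.
Ines is living and takes 1/8.
Octavio is living and takes 1/8.
Joaquin predeceased; the 1/2 allotted to Joaquin's branch passes to Joaquin's issue by representation.
The 1/2 is divided into 3 equal shares of 1/6 among Soledad, Mateo, Ursula.
Soledad predeceased; the 1/6 allotted to Soledad's branch passes to Soledad's issue by representation.
The 1/6 is divided into 4 equal shares of 1/24 among Ramiro, Catalina, Nieves, Ximena.
Ramiro is living and takes 1/24.
Catalina is living and takes 1/24.
Nieves is living and takes 1/24.
Ximena is living and takes 1/24.
Mateo is living and takes 1/6.
Ursula is living and takes 1/6.

Catalina 1/24; Diego 1/8; Graciela 1/24; Ines 1/8; Lucia 1/24; Mateo 1/6; Nieves 1/24; Octavio 1/8; Pilar 1/24; Ramiro 1/24; Ursula 1/6; Ximena 1/24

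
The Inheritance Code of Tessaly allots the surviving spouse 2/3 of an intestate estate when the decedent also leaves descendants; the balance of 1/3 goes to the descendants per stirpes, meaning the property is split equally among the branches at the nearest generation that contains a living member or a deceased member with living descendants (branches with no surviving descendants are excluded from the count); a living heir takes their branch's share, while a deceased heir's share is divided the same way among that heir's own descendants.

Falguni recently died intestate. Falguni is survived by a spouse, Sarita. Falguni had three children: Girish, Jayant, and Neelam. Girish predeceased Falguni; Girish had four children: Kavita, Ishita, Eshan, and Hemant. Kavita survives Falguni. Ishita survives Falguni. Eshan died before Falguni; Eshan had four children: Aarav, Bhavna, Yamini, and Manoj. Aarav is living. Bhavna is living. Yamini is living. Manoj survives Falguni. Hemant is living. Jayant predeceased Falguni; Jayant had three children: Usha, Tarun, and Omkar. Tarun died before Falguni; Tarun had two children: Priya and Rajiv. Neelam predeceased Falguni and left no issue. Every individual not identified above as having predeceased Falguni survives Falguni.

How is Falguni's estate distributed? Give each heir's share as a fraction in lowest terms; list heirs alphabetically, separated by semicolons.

Aarav 1/96; Bhavna 1/96; Hemant 1/24; Ishita 1/24; Kavita 1/24; Manoj 1/96; Omkar 1/18; Priya 1/36; Rajiv 1/36; Sarita 2/3; Usha 1/18; Yamini 1/96

Sarita, as surviving spouse, takes 2/3.
The remaining 1/3 passes to Falguni's descendants per stirpes.
Neelam left no surviving issue, so that branch lapses and is disregarded.
The 1/3 is divided into 2 equal shares of 1/6 among Girish, Jayant.
Girish predeceased; the 1/6 allotted to Girish's branch passes to Girish's issue by representation.
The 1/6 is divided into 4 equal shares of 1/24 among Kavita, Ishita, Eshan, Hemant.
Kavita is living and takes 1/24.
Ishita is living and takes 1/24.
Eshan predeceased; the 1/24 allotted to Eshan's branch passes to Eshan's issue by representation.
The 1/24 is divided into 4 equal shares of 1/96 among Aarav, Bhavna, Yamini, Manoj.
Aarav is living and takes 1/96.
Bhavna is living and takes 1/96.
Yamini is living and takes 1/96.
Manoj is living and takes 1/96.
Hemant is living and takes 1/24.
Jayant predeceased; the 1/6 allotted to Jayant's branch passes to Jayant's issue by representation.
The 1/6 is divided into 3 equal shares of 1/18 among Usha, Tarun, Omkar.
Usha is living and takes 1/18.
Tarun predeceased; the 1/18 allotted to Tarun's branch passes to Tarun's issue by representation.
The 1/18 is divided into 2 equal shares of 1/36 among Priya, Rajiv.
Priya is living and takes 1/36.
Rajiv is living and takes 1/36.
Omkar is living and takes 1/18.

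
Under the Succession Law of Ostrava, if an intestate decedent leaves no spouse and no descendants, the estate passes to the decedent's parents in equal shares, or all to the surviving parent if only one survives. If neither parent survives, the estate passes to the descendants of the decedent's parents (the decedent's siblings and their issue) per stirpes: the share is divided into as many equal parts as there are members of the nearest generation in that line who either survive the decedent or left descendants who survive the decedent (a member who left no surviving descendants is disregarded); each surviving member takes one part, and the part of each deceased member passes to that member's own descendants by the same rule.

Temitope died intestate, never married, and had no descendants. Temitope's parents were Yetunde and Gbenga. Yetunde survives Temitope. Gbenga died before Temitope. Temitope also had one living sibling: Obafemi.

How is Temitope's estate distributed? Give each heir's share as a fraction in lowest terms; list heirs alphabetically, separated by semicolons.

Yetunde 1

Only one parent, Yetunde, survives, so Yetunde takes the entire estate. The siblings take nothing because a surviving parent has priority.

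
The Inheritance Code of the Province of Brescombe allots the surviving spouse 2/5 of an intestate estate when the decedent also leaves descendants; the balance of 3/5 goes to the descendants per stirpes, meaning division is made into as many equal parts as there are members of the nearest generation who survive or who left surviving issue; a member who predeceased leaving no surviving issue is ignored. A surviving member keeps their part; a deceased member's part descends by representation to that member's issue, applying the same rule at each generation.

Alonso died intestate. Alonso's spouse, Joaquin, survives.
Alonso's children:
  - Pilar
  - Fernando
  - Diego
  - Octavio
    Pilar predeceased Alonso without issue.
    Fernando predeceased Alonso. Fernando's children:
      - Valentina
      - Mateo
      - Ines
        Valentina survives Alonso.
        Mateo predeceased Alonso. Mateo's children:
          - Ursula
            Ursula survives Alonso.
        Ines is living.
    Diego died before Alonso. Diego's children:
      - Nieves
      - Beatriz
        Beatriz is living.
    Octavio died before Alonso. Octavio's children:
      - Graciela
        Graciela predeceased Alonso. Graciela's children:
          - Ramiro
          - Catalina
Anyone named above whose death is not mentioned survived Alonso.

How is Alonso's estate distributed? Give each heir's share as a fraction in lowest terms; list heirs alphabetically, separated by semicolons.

Beatriz 1/10; Catalina 1/10; Ines 1/15; Joaquin 2/5; Nieves 1/10; Ramiro 1/10; Ursula 1/15; Valentina 1/15

Joaquin, as surviving spouse, takes 2/5.
The remaining 3/5 passes to Alonso's descendants per stirpes.
Pilar left no surviving issue, so that branch lapses and is disregarded.
The 3/5 is divided into 3 equal shares of 1/5 among Fernando, Diego, Octavio.
Fernando predeceased; the 1/5 allotted to Fernando's branch passes to Fernando's issue by representation.
The 1/5 is divided into 3 equal shares of 1/15 among Valentina, Mateo, Ines.
Valentina is living and takes 1/15.
Mateo predeceased; the 1/15 allotted to Mateo's branch passes to Mateo's issue by representation.
Ursula is the sole taker at this level and receives the full 1/15.
Ines is living and takes 1/15.
Diego predeceased; the 1/5 allotted to Diego's branch passes to Diego's issue by representation.
The 1/5 is divided into 2 equal shares of 1/10 among Nieves, Beatriz.
Nieves is living and takes 1/10.
Beatriz is living and takes 1/10.
Octavio predeceased; the 1/5 allotted to Octavio's branch passes to Octavio's issue by representation.
Graciela's line is the sole branch at this level, so the full 1/5 passes to Graciela's issue by representation.
The 1/5 is divided into 2 equal shares of 1/10 among Ramiro, Catalina.
Ramiro is living and takes 1/10.
Catalina is living and takes 1/10.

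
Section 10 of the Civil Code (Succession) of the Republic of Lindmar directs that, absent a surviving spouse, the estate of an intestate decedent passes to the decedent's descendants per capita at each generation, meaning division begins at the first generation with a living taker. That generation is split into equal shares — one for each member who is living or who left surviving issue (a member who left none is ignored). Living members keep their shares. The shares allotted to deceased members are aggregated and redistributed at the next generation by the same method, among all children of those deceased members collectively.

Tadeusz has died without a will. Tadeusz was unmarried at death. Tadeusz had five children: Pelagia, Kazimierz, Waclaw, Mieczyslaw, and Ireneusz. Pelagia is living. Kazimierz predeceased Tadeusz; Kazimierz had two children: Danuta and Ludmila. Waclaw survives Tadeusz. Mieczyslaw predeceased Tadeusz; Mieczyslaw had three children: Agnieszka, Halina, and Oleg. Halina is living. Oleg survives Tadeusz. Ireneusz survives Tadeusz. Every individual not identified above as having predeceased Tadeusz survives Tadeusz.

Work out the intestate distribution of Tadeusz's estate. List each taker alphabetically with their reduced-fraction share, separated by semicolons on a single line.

Agnieszka 2/25; Danuta 2/25; Halina 2/25; Ireneusz 1/5; Ludmila 2/25; Oleg 2/25; Pelagia 1/5; Waclaw 1/5

There is no surviving spouse, so the entire estate passes to Tadeusz's descendants per capita at each generation.
At generation 1 (Pelagia, Kazimierz, Waclaw, Mieczyslaw, Ireneusz) there are 5 shares of (1)/5 = 1/5 each.
Living: Pelagia, Waclaw, and Ireneusz — each takes 1/5.
Deceased: Kazimierz and Mieczyslaw. Their combined 2/5 is pooled and carried to generation 2.
At generation 2 (Danuta, Ludmila, Agnieszka, Halina, Oleg) there are 5 shares of (2/5)/5 = 2/25 each.
Living: Danuta, Ludmila, Agnieszka, Halina, and Oleg — each takes 2/25.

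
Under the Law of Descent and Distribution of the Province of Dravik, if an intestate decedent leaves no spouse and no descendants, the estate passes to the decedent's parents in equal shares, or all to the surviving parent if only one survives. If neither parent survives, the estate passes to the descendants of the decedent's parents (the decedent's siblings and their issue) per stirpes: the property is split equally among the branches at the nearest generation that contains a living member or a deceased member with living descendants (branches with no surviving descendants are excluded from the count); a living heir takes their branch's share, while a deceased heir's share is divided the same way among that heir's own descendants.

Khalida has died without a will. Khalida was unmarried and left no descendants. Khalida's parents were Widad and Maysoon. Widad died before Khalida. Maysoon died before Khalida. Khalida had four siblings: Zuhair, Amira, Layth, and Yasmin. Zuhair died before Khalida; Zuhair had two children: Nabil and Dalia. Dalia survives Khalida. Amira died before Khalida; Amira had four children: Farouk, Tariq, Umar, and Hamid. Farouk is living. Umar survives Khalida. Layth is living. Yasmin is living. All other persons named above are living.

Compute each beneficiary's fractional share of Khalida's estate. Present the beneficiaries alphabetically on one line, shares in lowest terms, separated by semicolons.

Neither parent survives and there are no descendants, so the estate passes to Khalida's siblings and their issue per stirpes.
The estate is divided into 4 equal shares of 1/4 among Zuhair, Amira, Layth, Yasmin.
Zuhair predeceased; the 1/4 allotted to Zuhair's branch passes to Zuhair's issue by representation.
The 1/4 is divided into 2 equal shares of 1/8 among Nabil, Dalia.
Nabil is living and takes 1/8.
Dalia is living and takes 1/8.
Amira predeceased; the 1/4 allotted to Amira's branch passes to Amira's issue by representation.
The 1/4 is divided into 4 equal shares of 1/16 among Farouk, Tariq, Umar, Hamid.
Farouk is living and takes 1/16.
Tariq is living and takes 1/16.
Umar is living and takes 1/16.
Hamid is living and takes 1/16.
Layth is living and takes 1/4.
Yasmin is living and takes 1/4.

Dalia 1/8; Farouk 1/16; Hamid 1/16; Layth 1/4; Nabil 1/8; Tariq 1/16; Umar 1/16; Yasmin 1/4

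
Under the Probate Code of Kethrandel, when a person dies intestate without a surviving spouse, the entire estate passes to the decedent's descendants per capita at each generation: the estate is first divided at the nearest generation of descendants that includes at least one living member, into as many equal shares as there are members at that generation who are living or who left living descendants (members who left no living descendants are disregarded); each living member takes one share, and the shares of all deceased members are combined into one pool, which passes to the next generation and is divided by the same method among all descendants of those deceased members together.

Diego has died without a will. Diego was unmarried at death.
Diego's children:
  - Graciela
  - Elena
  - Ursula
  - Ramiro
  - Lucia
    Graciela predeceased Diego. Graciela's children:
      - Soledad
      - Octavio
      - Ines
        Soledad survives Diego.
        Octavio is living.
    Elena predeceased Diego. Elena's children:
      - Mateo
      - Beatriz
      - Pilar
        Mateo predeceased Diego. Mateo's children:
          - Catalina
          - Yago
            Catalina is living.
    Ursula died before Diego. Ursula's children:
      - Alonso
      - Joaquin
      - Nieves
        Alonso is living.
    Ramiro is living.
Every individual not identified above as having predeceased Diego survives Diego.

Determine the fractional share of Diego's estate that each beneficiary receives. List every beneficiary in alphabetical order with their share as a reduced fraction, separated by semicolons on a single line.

There is no surviving spouse, so the entire estate passes to Diego's descendants per capita at each generation.
At generation 1 (Graciela, Elena, Ursula, Ramiro, Lucia) there are 5 shares of (1)/5 = 1/5 each.
Living: Ramiro and Lucia — each takes 1/5.
Deceased: Graciela, Elena, and Ursula. Their combined 3/5 is pooled and carried to generation 2.
At generation 2 (Soledad, Octavio, Ines, Mateo, Beatriz, Pilar, Alonso, Joaquin, Nieves) there are 9 shares of (3/5)/9 = 1/15 each.
Living: Soledad, Octavio, Ines, Beatriz, Pilar, Alonso, Joaquin, and Nieves — each takes 1/15.
Deceased: Mateo. That 1/15 share is carried to generation 3.
At generation 3 (Catalina, Yago) there are 2 shares of (1/15)/2 = 1/30 each.
Living: Catalina and Yago — each takes 1/30.

Alonso 1/15; Beatriz 1/15; Catalina 1/30; Ines 1/15; Joaquin 1/15; Lucia 1/5; Nieves 1/15; Octavio 1/15; Pilar 1/15; Ramiro 1/5; Soledad 1/15; Yago 1/30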